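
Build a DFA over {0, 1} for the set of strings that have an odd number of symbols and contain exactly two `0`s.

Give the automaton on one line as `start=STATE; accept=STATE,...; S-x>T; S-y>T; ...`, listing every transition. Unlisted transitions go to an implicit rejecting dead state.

Handle the two conditions separately and then intersect. The first has 2 states tracking the input length modulo 2; the second has 4 states tracking the count of `0`s, saturating at 3. A product state is a pair (one from each), accepting exactly when both do. Minimizing collapses redundant product states.
       0  1 
>  A   B  C 
   B   D  E 
   C   E  A 
   D   F  G 
   E   G  B 
   F   F  F 
 * G   F  D 
(> = start, * = accepting)

start=A; accept=G; A-0>B; A-1>C; B-0>D; B-1>E; C-0>E; C-1>A; D-0>F; D-1>G; E-0>G; E-1>B; F-0>F; F-1>F; G-0>F; G-1>D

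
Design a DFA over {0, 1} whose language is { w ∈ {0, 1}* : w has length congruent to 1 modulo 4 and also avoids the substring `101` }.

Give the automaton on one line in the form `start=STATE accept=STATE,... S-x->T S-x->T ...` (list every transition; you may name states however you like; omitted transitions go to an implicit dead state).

Handle the two conditions separately and then intersect. One (4 states) tracks the input length modulo 4; the other (4 states) tracks partial matches of the forbidden pattern `101`. Each combined state is a pair, one component from each; accept when both components accept. Minimizing collapses redundant product states.
          0    1  
>  s0     s1   s2 
 * s1     s3   s4 
 * s2     s5   s4 
   s3     s6   s7 
   s4     s8   s7 
   s5     s6   s9 
   s6     s0  s10 
   s7    s11  s10 
   s8     s0   s9 
   s9     s9   s9 
   s10   s12   s2 
   s11    s1   s9 
 * s12    s3   s9 
(> = start, * = accepting)

start=s0 accept=s1,s2,s12 s0-0->s1 s0-1->s2 s1-0->s3 s1-1->s4 s2-0->s5 s2-1->s4 s3-0->s6 s3-1->s7 s4-0->s8 s4-1->s7 s5-0->s6 s5-1->s9 s6-0->s0 s6-1->s10 s7-0->s11 s7-1->s10 s8-0->s0 s8-1->s9 s9-0->s9 s9-1->s9 s10-0->s12 s10-1->s2 s11-0->s1 s11-1->s9 s12-0->s3 s12-1->s9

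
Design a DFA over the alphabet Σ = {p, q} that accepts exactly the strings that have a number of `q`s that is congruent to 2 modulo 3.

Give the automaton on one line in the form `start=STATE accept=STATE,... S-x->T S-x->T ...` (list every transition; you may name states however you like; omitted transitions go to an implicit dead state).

start=s0 accept=s2 s0-p->s0 s0-q->s1 s1-p->s1 s1-q->s2 s2-p->s2 s2-q->s0

The only thing that matters is how many `q`s have appeared, reduced mod 3. Use one state per residue: s0 for 0, …, s2 for 2. Reading `q` moves to the next residue; anything else stays put. s2 is accepting.
A 3-state machine:
        p   q  
>  s0   s0  s1 
   s1   s1  s2 
 * s2   s2  s0 
(> = start, * = accepting)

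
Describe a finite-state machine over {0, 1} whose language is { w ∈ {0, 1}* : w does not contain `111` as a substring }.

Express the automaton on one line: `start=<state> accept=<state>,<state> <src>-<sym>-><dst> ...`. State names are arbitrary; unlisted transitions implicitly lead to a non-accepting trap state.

start=s0 accept=s0,s1,s2 s0-0->s0 s0-1->s1 s1-0->s0 s1-1->s2 s2-0->s0 s2-1->s3 s3-0->s3 s3-1->s3

Track partial matches of the forbidden pattern `111`. State s3 is a dead state reached once `111` has occurred; every other state accepts. s0 means no part of `111` is currently matched.
4 states suffice.
        0   1  
>* s0   s0  s1 
 * s1   s0  s2 
 * s2   s0  s3 
   s3   s3  s3 
(> = start, * = accepting)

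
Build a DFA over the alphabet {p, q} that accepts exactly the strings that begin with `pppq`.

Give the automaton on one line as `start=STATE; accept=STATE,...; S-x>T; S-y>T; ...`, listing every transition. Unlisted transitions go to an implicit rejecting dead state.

start=s0; accept=s4; s0-p>s1; s0-q>s5; s1-p>s2; s1-q>s5; s2-p>s3; s2-q>s5; s3-p>s5; s3-q>s4; s4-p>s4; s4-q>s4; s5-p>s5; s5-q>s5

Walk along `pppq` while the input agrees: from s0 take `p` to s1, and so on. Any deviation drops to the rejecting sink s5. Once s4 is reached the prefix is confirmed and every continuation is accepted.
A 6-state machine:
        p   q  
>  s0   s1  s5 
   s1   s2  s5 
   s2   s3  s5 
   s3   s5  s4 
 * s4   s4  s4 
   s5   s5  s5 
(> = start, * = accepting)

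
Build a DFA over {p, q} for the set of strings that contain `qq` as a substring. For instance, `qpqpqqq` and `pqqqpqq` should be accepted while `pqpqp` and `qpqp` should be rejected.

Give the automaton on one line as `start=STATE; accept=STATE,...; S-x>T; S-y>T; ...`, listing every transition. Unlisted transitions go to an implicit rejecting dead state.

start=s0; accept=s2; s0-p>s0; s0-q>s1; s1-p>s0; s1-q>s2; s2-p>s2; s2-q>s2

States s0..s1 record the length of the longest prefix of `qq` that matches the current input suffix. Reaching s2 means `qq` has been seen, and we stay there forever. Accept from s2.
With 3 states:
        p   q  
>  s0   s0  s1 
   s1   s0  s2 
 * s2   s2  s2 
(> = start, * = accepting)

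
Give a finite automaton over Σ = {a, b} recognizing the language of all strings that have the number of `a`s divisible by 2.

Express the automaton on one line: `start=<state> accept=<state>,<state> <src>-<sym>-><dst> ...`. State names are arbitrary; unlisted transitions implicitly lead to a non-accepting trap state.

Keep the running count of `a`s modulo 2: each `a` advances along the cycle s0 → s1 → s0 while other symbols loop. Accept at s0.
2 states suffice.
        a   b  
>* s0   s1  s0 
   s1   s0  s1 
(> = start, * = accepting)

start=s0 accept=s0 s0-a->s1 s0-b->s0 s1-a->s0 s1-b->s1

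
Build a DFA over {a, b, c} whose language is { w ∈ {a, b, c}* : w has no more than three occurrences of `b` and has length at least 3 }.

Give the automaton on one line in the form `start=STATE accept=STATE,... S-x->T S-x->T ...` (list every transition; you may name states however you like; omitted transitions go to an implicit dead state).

Handle the two conditions separately and then intersect. The first has 5 states tracking the count of `b`s, saturating at 4; the second has 5 states tracking the input length, saturating at 4. A product state is a pair (one from each), accepting exactly when both do. Minimizing collapses redundant product states.
11 states suffice.
          a    b    c  
>  S0     S1   S2   S1 
   S1     S3   S4   S3 
   S2     S4   S5   S4 
   S3     S6   S7   S6 
   S4     S7   S8   S7 
   S5     S8   S9   S8 
 * S6     S6   S7   S6 
 * S7     S7   S8   S7 
 * S8     S8   S9   S8 
 * S9     S9  S10   S9 
   S10   S10  S10  S10 
(> = start, * = accepting)

start=S0 accept=S6,S7,S8,S9 S0-a->S1 S0-b->S2 S0-c->S1 S1-a->S3 S1-b->S4 S1-c->S3 S2-a->S4 S2-b->S5 S2-c->S4 S3-a->S6 S3-b->S7 S3-c->S6 S4-a->S7 S4-b->S8 S4-c->S7 S5-a->S8 S5-b->S9 S5-c->S8 S6-a->S6 S6-b->S7 S6-c->S6 S7-a->S7 S7-b->S8 S7-c->S7 S8-a->S8 S8-b->S9 S8-c->S8 S9-a->S9 S9-b->S10 S9-c->S9 S10-a->S10 S10-b->S10 S10-c->S10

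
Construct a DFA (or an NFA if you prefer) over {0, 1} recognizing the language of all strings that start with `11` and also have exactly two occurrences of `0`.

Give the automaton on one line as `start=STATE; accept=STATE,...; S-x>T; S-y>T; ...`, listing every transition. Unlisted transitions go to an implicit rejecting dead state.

start=q0; accept=q7; q0-0>q1; q0-1>q2; q1-0>q3; q1-1>q1; q2-0>q1; q2-1>q4; q3-0>q5; q3-1>q3; q4-0>q6; q4-1>q4; q5-0>q5; q5-1>q5; q6-0>q7; q6-1>q6; q7-0>q8; q7-1>q7; q8-0>q8; q8-1>q8

Run two small machines in parallel and take their product. The first has 4 states tracking whether the input so far still matches the prefix `11`; the second has 4 states tracking the count of `0`s, saturating at 3. A product state is a pair (one from each), accepting exactly when both do.
With 9 states:
        0   1  
>  q0   q1  q2 
   q1   q3  q1 
   q2   q1  q4 
   q3   q5  q3 
   q4   q6  q4 
   q5   q5  q5 
   q6   q7  q6 
 * q7   q8  q7 
   q8   q8  q8 
(> = start, * = accepting)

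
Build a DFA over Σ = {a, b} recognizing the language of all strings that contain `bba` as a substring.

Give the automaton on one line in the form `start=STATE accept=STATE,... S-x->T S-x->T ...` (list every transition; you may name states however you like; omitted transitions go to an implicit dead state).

Track how much of `bba` has been matched so far: state q0 is no progress, q3 is the absorbing accept state reached once `bba` has occurred. Intermediate states record partial matches; on a mismatch, fall back to the longest reusable overlap.
A 4-state machine:
        a   b  
>  q0   q0  q1 
   q1   q0  q2 
   q2   q3  q2 
 * q3   q3  q3 
(> = start, * = accepting)

start=q0 accept=q3 q0-a->q0 q0-b->q1 q1-a->q0 q1-b->q2 q2-a->q3 q2-b->q2 q3-a->q3 q3-b->q3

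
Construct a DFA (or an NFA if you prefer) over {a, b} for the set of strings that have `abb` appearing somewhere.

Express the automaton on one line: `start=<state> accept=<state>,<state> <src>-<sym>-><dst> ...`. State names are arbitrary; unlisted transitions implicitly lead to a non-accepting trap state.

start=q0 accept=q3 q0-a->q1 q0-b->q0 q1-a->q1 q1-b->q2 q2-a->q1 q2-b->q3 q3-a->q3 q3-b->q3

States q0..q2 record the length of the longest prefix of `abb` that matches the current input suffix. Reaching q3 means `abb` has been seen, and we stay there forever. Accept from q3.
With 4 states:
        a   b  
>  q0   q1  q0 
   q1   q1  q2 
   q2   q1  q3 
 * q3   q3  q3 
(> = start, * = accepting)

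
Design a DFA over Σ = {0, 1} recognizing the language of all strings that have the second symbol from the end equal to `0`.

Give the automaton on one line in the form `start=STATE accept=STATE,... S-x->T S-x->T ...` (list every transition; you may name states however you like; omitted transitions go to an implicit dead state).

A DFA must remember the last 2 symbols (since which symbol is second-to-last isn't known until the input ends). Use one state per possible window of the last ≤2 symbols; accept from those whose window starts with `0`.
7 states suffice.
        0   1  
>  s0   s1  s2 
   s1   s3  s4 
   s2   s5  s6 
 * s3   s3  s4 
 * s4   s5  s6 
   s5   s3  s4 
   s6   s5  s6 
(> = start, * = accepting)

start=s0 accept=s3,s4 s0-0->s1 s0-1->s2 s1-0->s3 s1-1->s4 s2-0->s5 s2-1->s6 s3-0->s3 s3-1->s4 s4-0->s5 s4-1->s6 s5-0->s3 s5-1->s4 s6-0->s5 s6-1->s6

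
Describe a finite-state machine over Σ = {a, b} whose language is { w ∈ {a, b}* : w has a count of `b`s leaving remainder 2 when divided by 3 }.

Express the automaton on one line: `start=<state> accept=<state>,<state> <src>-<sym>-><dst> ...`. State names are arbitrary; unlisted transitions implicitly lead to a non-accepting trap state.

start=q0 accept=q2 q0-a->q0 q0-b->q1 q1-a->q1 q1-b->q2 q2-a->q2 q2-b->q0

The only thing that matters is how many `b`s have appeared, reduced mod 3. Use one state per residue: q0 for 0, …, q2 for 2. Reading `b` moves to the next residue; anything else stays put. q2 is accepting.
        a   b  
>  q0   q0  q1 
   q1   q1  q2 
 * q2   q2  q0 
(> = start, * = accepting)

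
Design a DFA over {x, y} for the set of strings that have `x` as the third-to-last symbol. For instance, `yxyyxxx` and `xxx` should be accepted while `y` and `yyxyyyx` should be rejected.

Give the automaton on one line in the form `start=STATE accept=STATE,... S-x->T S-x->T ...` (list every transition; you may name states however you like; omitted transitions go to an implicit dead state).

start=q0 accept=q7,q8,q9,q10 q0-x->q1 q0-y->q2 q1-x->q3 q1-y->q4 q2-x->q5 q2-y->q6 q3-x->q7 q3-y->q8 q4-x->q9 q4-y->q10 q5-x->q11 q5-y->q12 q6-x->q13 q6-y->q14 q7-x->q7 q7-y->q8 q8-x->q9 q8-y->q10 q9-x->q11 q9-y->q12 q10-x->q13 q10-y->q14 q11-x->q7 q11-y->q8 q12-x->q9 q12-y->q10 q13-x->q11 q13-y->q12 q14-x->q13 q14-y->q14

A DFA must remember the last 3 symbols (since which symbol is third-to-last isn't known until the input ends). Use one state per possible window of the last ≤3 symbols; accept from those whose window starts with `x`.
          x    y  
>  q0     q1   q2 
   q1     q3   q4 
   q2     q5   q6 
   q3     q7   q8 
   q4     q9  q10 
   q5    q11  q12 
   q6    q13  q14 
 * q7     q7   q8 
 * q8     q9  q10 
 * q9    q11  q12 
 * q10   q13  q14 
   q11    q7   q8 
   q12    q9  q10 
   q13   q11  q12 
   q14   q13  q14 
(> = start, * = accepting)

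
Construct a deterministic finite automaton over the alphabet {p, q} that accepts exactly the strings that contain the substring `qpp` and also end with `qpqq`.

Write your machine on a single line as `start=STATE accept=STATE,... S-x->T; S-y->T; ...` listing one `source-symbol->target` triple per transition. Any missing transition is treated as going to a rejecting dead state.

Handle the two conditions separately and then intersect. One (4 states) tracks whether and how much of `qpp` has been seen; the other (5 states) tracks how much of the suffix `qpqq` has currently been matched. Each combined state is a pair, one component from each; accept when both components accept. After merging equivalent states the machine shrinks.
8 states suffice.
       p  q 
>  A   A  B 
   B   C  B 
   C   D  B 
   D   D  E 
   E   F  E 
   F   D  G 
   G   F  H 
 * H   F  E 
(> = start, * = accepting)

start=A; accept=H; A-p->A; A-q->B; B-p->C; B-q->B; C-p->D; C-q->B; D-p->D; D-q->E; E-p->F; E-q->E; F-p->D; F-q->G; G-p->F; G-q->H; H-p->F; H-q->E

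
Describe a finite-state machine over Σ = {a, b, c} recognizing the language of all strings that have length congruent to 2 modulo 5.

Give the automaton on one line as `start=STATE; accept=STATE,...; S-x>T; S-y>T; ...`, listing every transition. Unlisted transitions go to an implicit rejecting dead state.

start=s0; accept=s2; s0-a>s1; s0-b>s1; s0-c>s1; s1-a>s2; s1-b>s2; s1-c>s2; s2-a>s3; s2-b>s3; s2-c>s3; s3-a>s4; s3-b>s4; s3-c>s4; s4-a>s0; s4-b>s0; s4-c>s0

Only the length mod 5 matters, so use a 5-cycle: from any state, every input symbol moves to the next state, wrapping s4 back to s0. Mark s2 accepting.
        a   b   c  
>  s0   s1  s1  s1 
   s1   s2  s2  s2 
 * s2   s3  s3  s3 
   s3   s4  s4  s4 
   s4   s0  s0  s0 
(> = start, * = accepting)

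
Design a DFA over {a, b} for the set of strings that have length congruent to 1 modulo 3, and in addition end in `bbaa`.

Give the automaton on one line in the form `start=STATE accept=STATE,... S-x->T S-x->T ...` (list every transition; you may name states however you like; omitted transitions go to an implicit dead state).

Run two small machines in parallel and take their product. One (3 states) tracks the input length modulo 3; the other (5 states) tracks how much of the suffix `bbaa` has currently been matched. Each combined state is a pair, one component from each; accept when both components accept. Minimizing collapses redundant product states.
7 states suffice.
        a   b  
>  s0   s1  s2 
   s1   s3  s3 
   s2   s3  s4 
   s3   s0  s0 
   s4   s5  s0 
   s5   s6  s2 
 * s6   s3  s3 
(> = start, * = accepting)

start=s0 accept=s6 s0-a->s1 s0-b->s2 s1-a->s3 s1-b->s3 s2-a->s3 s2-b->s4 s3-a->s0 s3-b->s0 s4-a->s5 s4-b->s0 s5-a->s6 s5-b->s2 s6-a->s3 s6-b->s3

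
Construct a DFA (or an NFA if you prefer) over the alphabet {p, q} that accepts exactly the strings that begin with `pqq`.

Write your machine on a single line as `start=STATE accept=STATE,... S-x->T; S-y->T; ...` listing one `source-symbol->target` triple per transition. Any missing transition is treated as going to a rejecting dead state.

start=A; accept=D; A-p->B; A-q->E; B-p->E; B-q->C; C-p->E; C-q->D; D-p->D; D-q->D; E-p->E; E-q->E

Walk along `pqq` while the input agrees: from A take `p` to B, and so on. Any deviation drops to the rejecting sink E. Once D is reached the prefix is confirmed and every continuation is accepted.
5 states suffice.
       p  q 
>  A   B  E 
   B   E  C 
   C   E  D 
 * D   D  D 
   E   E  E 
(> = start, * = accepting)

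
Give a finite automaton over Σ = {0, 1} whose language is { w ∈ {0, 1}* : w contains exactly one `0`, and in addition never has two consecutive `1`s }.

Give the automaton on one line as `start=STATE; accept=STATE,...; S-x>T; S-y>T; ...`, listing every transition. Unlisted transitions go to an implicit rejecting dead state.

Run two small machines in parallel and take their product. One (3 states) tracks the count of `0`s, saturating at 2; the other (3 states) tracks partial matches of the forbidden pattern `11`. Each combined state is a pair, one component from each; accept when both components accept. After merging equivalent states the machine shrinks.
A 5-state machine:
        0   1  
>  S0   S1  S2 
 * S1   S3  S4 
   S2   S1  S3 
   S3   S3  S3 
 * S4   S3  S3 
(> = start, * = accepting)

start=S0; accept=S1,S4; S0-0>S1; S0-1>S2; S1-0>S3; S1-1>S4; S2-0>S1; S2-1>S3; S3-0>S3; S3-1>S3; S4-0>S3; S4-1>S3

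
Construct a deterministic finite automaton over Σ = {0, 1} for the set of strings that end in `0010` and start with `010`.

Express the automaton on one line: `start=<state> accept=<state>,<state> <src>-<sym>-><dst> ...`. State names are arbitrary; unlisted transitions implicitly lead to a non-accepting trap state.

Build one automaton per condition and run them in lockstep. One (5 states) tracks how much of the suffix `0010` has currently been matched; the other (5 states) tracks whether the input so far still matches the prefix `010`. Each combined state is a pair, one component from each; accept when both components accept. Minimizing collapses redundant product states.
With 9 states:
        0   1  
>  s0   s1  s2 
   s1   s2  s3 
   s2   s2  s2 
   s3   s4  s2 
   s4   s5  s6 
   s5   s5  s7 
   s6   s4  s6 
   s7   s8  s6 
 * s8   s5  s6 
(> = start, * = accepting)

start=s0 accept=s8 s0-0->s1 s0-1->s2 s1-0->s2 s1-1->s3 s2-0->s2 s2-1->s2 s3-0->s4 s3-1->s2 s4-0->s5 s4-1->s6 s5-0->s5 s5-1->s7 s6-0->s4 s6-1->s6 s7-0->s8 s7-1->s6 s8-0->s5 s8-1->s6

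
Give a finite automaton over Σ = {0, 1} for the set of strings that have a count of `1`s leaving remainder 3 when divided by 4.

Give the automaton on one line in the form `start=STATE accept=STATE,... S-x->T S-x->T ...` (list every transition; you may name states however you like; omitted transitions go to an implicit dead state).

The only thing that matters is how many `1`s have appeared, reduced mod 4. Use one state per residue: A for 0, …, D for 3. Reading `1` moves to the next residue; anything else stays put. D is accepting.
With 4 states:
       0  1 
>  A   A  B 
   B   B  C 
   C   C  D 
 * D   D  A 
(> = start, * = accepting)

start=A accept=D A-0->A A-1->B B-0->B B-1->C C-0->C C-1->D D-0->D D-1->A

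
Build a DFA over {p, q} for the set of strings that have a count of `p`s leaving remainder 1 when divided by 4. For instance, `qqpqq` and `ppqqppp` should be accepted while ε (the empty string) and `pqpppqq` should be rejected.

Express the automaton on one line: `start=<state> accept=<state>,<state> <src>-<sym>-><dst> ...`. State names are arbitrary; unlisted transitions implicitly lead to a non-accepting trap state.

start=S0 accept=S1 S0-p->S1 S0-q->S0 S1-p->S2 S1-q->S1 S2-p->S3 S2-q->S2 S3-p->S0 S3-q->S3

The only thing that matters is how many `p`s have appeared, reduced mod 4. Use one state per residue: S0 for 0, …, S3 for 3. Reading `p` moves to the next residue; anything else stays put. S1 is accepting.
4 states suffice.
        p   q  
>  S0   S1  S0 
 * S1   S2  S1 
   S2   S3  S2 
   S3   S0  S3 
(> = start, * = accepting)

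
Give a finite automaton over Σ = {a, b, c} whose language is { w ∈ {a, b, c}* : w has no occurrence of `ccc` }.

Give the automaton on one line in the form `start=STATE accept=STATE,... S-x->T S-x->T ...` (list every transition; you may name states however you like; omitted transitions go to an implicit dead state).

start=s0 accept=s0,s1,s2 s0-a->s0 s0-b->s0 s0-c->s1 s1-a->s0 s1-b->s0 s1-c->s2 s2-a->s0 s2-b->s0 s2-c->s3 s3-a->s3 s3-b->s3 s3-c->s3

Track partial matches of the forbidden pattern `ccc`. State s3 is a dead state reached once `ccc` has occurred; every other state accepts. s0 means no part of `ccc` is currently matched.
        a   b   c  
>* s0   s0  s0  s1 
 * s1   s0  s0  s2 
 * s2   s0  s0  s3 
   s3   s3  s3  s3 
(> = start, * = accepting)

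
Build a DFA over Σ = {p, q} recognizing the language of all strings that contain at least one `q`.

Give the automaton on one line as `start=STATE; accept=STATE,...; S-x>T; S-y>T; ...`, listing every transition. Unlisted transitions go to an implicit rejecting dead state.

Only the number of `q`s matters, and only up to 2. Make a chain s0 → s1 → s2 advanced by each `q` (with s2 absorbing); every other symbol self-loops. The accepting set is {s1, s2}.
        p   q  
>  s0   s0  s1 
 * s1   s1  s2 
 * s2   s2  s2 
(> = start, * = accepting)

start=s0; accept=s1,s2; s0-p>s0; s0-q>s1; s1-p>s1; s1-q>s2; s2-p>s2; s2-q>s2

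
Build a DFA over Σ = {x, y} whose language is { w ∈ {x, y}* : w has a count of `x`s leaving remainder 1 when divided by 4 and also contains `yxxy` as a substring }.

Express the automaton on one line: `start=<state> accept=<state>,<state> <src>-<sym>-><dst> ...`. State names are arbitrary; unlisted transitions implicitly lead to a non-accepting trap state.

Run two small machines in parallel and take their product. One (4 states) tracks the count of `x`s modulo 4; the other (5 states) tracks whether and how much of `yxxy` has been seen. Each combined state is a pair, one component from each; accept when both components accept.
With 20 states:
          x    y  
>  s0     s1   s2 
   s1     s3   s4 
   s2     s5   s2 
   s3     s6   s7 
   s4     s8   s4 
   s5     s9   s4 
   s6     s0  s10 
   s7    s11   s7 
   s8    s12   s7 
   s9     s6  s13 
   s10   s14  s10 
   s11   s15  s10 
   s12    s0  s16 
   s13   s16  s13 
   s14   s17   s2 
   s15    s1  s18 
   s16   s18  s16 
   s17    s3  s19 
   s18   s19  s18 
 * s19   s13  s19 
(> = start, * = accepting)

start=s0 accept=s19 s0-x->s1 s0-y->s2 s1-x->s3 s1-y->s4 s2-x->s5 s2-y->s2 s3-x->s6 s3-y->s7 s4-x->s8 s4-y->s4 s5-x->s9 s5-y->s4 s6-x->s0 s6-y->s10 s7-x->s11 s7-y->s7 s8-x->s12 s8-y->s7 s9-x->s6 s9-y->s13 s10-x->s14 s10-y->s10 s11-x->s15 s11-y->s10 s12-x->s0 s12-y->s16 s13-x->s16 s13-y->s13 s14-x->s17 s14-y->s2 s15-x->s1 s15-y->s18 s16-x->s18 s16-y->s16 s17-x->s3 s17-y->s19 s18-x->s19 s18-y->s18 s19-x->s13 s19-y->s19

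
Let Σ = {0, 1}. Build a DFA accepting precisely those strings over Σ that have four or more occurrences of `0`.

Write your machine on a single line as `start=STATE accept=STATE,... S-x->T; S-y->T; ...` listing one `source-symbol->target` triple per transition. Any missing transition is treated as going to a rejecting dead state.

Count `0`s, saturating at 5: states S0 through S4 mean 0 through 4 `0`s seen; S5 means more than 4. Each `0` increments (capped at S5); other symbols loop. Accept from {S4, S5}.
A 6-state machine:
        0   1  
>  S0   S1  S0 
   S1   S2  S1 
   S2   S3  S2 
   S3   S4  S3 
 * S4   S5  S4 
 * S5   S5  S5 
(> = start, * = accepting)

start=S0; accept=S4,S5; S0-0->S1; S0-1->S0; S1-0->S2; S1-1->S1; S2-0->S3; S2-1->S2; S3-0->S4; S3-1->S3; S4-0->S5; S4-1->S4; S5-0->S5; S5-1->S5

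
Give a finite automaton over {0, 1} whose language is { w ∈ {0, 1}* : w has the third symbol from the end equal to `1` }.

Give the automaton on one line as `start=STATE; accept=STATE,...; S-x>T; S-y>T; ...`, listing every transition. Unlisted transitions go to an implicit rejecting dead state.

A DFA must remember the last 3 symbols (since which symbol is third-to-last isn't known until the input ends). Use one state per possible window of the last ≤3 symbols; accept from those whose window starts with `1`.
A 15-state machine:
          0    1  
>  q0     q1   q2 
   q1     q3   q4 
   q2     q5   q6 
   q3     q7   q8 
   q4     q9  q10 
   q5    q11  q12 
   q6    q13  q14 
   q7     q7   q8 
   q8     q9  q10 
   q9    q11  q12 
   q10   q13  q14 
 * q11    q7   q8 
 * q12    q9  q10 
 * q13   q11  q12 
 * q14   q13  q14 
(> = start, * = accepting)

start=q0; accept=q11,q12,q13,q14; q0-0>q1; q0-1>q2; q1-0>q3; q1-1>q4; q2-0>q5; q2-1>q6; q3-0>q7; q3-1>q8; q4-0>q9; q4-1>q10; q5-0>q11; q5-1>q12; q6-0>q13; q6-1>q14; q7-0>q7; q7-1>q8; q8-0>q9; q8-1>q10; q9-0>q11; q9-1>q12; q10-0>q13; q10-1>q14; q11-0>q7; q11-1>q8; q12-0>q9; q12-1>q10; q13-0>q11; q13-1>q12; q14-0>q13; q14-1>q14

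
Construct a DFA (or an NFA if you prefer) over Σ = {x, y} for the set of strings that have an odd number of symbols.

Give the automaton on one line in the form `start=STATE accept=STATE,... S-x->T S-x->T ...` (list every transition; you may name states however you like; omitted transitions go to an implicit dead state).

start=q0 accept=q1 q0-x->q1 q0-y->q1 q1-x->q0 q1-y->q0

Count input length modulo 2: every symbol advances one step around the cycle q0 → q1 → q0. Accept at q1.
2 states suffice.
        x   y  
>  q0   q1  q1 
 * q1   q0  q0 
(> = start, * = accepting)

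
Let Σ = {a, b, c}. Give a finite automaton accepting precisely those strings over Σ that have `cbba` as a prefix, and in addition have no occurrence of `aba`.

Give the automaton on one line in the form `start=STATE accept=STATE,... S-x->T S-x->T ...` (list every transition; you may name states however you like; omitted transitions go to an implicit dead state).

Run two small machines in parallel and take their product. One (6 states) tracks whether the input so far still matches the prefix `cbba`; the other (4 states) tracks partial matches of the forbidden pattern `aba`. Each combined state is a pair, one component from each; accept when both components accept.
12 states suffice.
          a    b    c  
>  q0     q1   q2   q3 
   q1     q1   q4   q2 
   q2     q1   q2   q2 
   q3     q1   q5   q2 
   q4     q6   q2   q2 
   q5     q1   q7   q2 
   q6     q6   q6   q6 
   q7     q8   q2   q2 
 * q8     q8   q9  q10 
 * q9    q11  q10  q10 
 * q10    q8  q10  q10 
   q11   q11  q11  q11 
(> = start, * = accepting)

start=q0 accept=q8,q9,q10 q0-a->q1 q0-b->q2 q0-c->q3 q1-a->q1 q1-b->q4 q1-c->q2 q2-a->q1 q2-b->q2 q2-c->q2 q3-a->q1 q3-b->q5 q3-c->q2 q4-a->q6 q4-b->q2 q4-c->q2 q5-a->q1 q5-b->q7 q5-c->q2 q6-a->q6 q6-b->q6 q6-c->q6 q7-a->q8 q7-b->q2 q7-c->q2 q8-a->q8 q8-b->q9 q8-c->q10 q9-a->q11 q9-b->q10 q9-c->q10 q10-a->q8 q10-b->q10 q10-c->q10 q11-a->q11 q11-b->q11 q11-c->q11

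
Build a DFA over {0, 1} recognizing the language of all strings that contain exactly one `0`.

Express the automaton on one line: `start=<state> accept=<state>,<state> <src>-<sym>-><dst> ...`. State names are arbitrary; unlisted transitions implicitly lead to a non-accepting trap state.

start=A accept=B A-0->B A-1->A B-0->C B-1->B C-0->C C-1->C

Count `0`s, saturating at 2: state A means no `0` yet, B means one `0` seen, C means more than one. Each `0` increments (capped at C); other symbols loop. Accept from {B}.
With 3 states:
       0  1 
>  A   B  A 
 * B   C  B 
   C   C  C 
(> = start, * = accepting)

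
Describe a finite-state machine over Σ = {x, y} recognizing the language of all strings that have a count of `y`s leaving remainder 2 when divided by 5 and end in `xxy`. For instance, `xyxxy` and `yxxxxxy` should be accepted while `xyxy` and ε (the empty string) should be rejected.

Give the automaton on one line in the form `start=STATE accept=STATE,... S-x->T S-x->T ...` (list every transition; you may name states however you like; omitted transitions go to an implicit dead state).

start=q0 accept=q10 q0-x->q1 q0-y->q2 q1-x->q3 q1-y->q2 q2-x->q4 q2-y->q5 q3-x->q3 q3-y->q6 q4-x->q7 q4-y->q5 q5-x->q8 q5-y->q9 q6-x->q4 q6-y->q5 q7-x->q7 q7-y->q10 q8-x->q11 q8-y->q9 q9-x->q12 q9-y->q13 q10-x->q8 q10-y->q9 q11-x->q11 q11-y->q14 q12-x->q15 q12-y->q13 q13-x->q16 q13-y->q0 q14-x->q12 q14-y->q13 q15-x->q15 q15-y->q17 q16-x->q18 q16-y->q0 q17-x->q16 q17-y->q0 q18-x->q18 q18-y->q19 q19-x->q1 q19-y->q2

Run two small machines in parallel and take their product. One (5 states) tracks the count of `y`s modulo 5; the other (4 states) tracks how much of the suffix `xxy` has currently been matched. Each combined state is a pair, one component from each; accept when both components accept.
A 20-state machine:
          x    y  
>  q0     q1   q2 
   q1     q3   q2 
   q2     q4   q5 
   q3     q3   q6 
   q4     q7   q5 
   q5     q8   q9 
   q6     q4   q5 
   q7     q7  q10 
   q8    q11   q9 
   q9    q12  q13 
 * q10    q8   q9 
   q11   q11  q14 
   q12   q15  q13 
   q13   q16   q0 
   q14   q12  q13 
   q15   q15  q17 
   q16   q18   q0 
   q17   q16   q0 
   q18   q18  q19 
   q19    q1   q2 
(> = start, * = accepting)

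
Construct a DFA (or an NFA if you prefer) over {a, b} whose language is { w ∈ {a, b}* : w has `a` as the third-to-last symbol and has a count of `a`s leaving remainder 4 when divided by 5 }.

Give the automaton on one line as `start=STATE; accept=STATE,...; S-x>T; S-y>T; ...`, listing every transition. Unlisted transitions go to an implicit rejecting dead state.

Build one automaton per condition and run them in lockstep. One (15 states) tracks the last 3 symbols read; the other (5 states) tracks the count of `a`s modulo 5. Each combined state is a pair, one component from each; accept when both components accept. Minimizing collapses redundant product states.
With 16 states:
          a    b  
>  s0     s1   s0 
   s1     s2   s1 
   s2     s3   s4 
   s3     s5   s6 
   s4     s7   s4 
 * s5     s0   s8 
   s6     s9  s10 
   s7    s11   s6 
 * s8     s0  s12 
 * s9     s0  s13 
   s10   s14  s10 
   s11    s0   s8 
 * s12    s0  s15 
   s13    s0  s12 
   s14    s0  s13 
   s15    s0  s15 
(> = start, * = accepting)

start=s0; accept=s5,s8,s9,s12; s0-a>s1; s0-b>s0; s1-a>s2; s1-b>s1; s2-a>s3; s2-b>s4; s3-a>s5; s3-b>s6; s4-a>s7; s4-b>s4; s5-a>s0; s5-b>s8; s6-a>s9; s6-b>s10; s7-a>s11; s7-b>s6; s8-a>s0; s8-b>s12; s9-a>s0; s9-b>s13; s10-a>s14; s10-b>s10; s11-a>s0; s11-b>s8; s12-a>s0; s12-b>s15; s13-a>s0; s13-b>s12; s14-a>s0; s14-b>s13; s15-a>s0; s15-b>s15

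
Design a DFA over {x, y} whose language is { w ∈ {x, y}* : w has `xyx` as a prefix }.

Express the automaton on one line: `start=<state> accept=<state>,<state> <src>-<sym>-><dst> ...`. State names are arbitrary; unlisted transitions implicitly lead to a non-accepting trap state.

Walk along `xyx` while the input agrees: from q0 take `x` to q1, and so on. Any deviation drops to the rejecting sink q4. Once q3 is reached the prefix is confirmed and every continuation is accepted.
With 5 states:
        x   y  
>  q0   q1  q4 
   q1   q4  q2 
   q2   q3  q4 
 * q3   q3  q3 
   q4   q4  q4 
(> = start, * = accepting)

start=q0 accept=q3 q0-x->q1 q0-y->q4 q1-x->q4 q1-y->q2 q2-x->q3 q2-y->q4 q3-x->q3 q3-y->q3 q4-x->q4 q4-y->q4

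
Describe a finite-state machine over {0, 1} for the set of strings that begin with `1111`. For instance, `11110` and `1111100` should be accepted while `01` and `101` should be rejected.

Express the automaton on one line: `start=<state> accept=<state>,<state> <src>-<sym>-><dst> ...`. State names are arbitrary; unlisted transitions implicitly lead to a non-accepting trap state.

start=s0 accept=s4 s0-0->s5 s0-1->s1 s1-0->s5 s1-1->s2 s2-0->s5 s2-1->s3 s3-0->s5 s3-1->s4 s4-0->s4 s4-1->s4 s5-0->s5 s5-1->s5

Check the first 4 symbols one by one: s0 through s3 record how many have matched `1111` so far; any wrong symbol goes to the dead state s5. After all 4 match we enter the accepting sink s4.
        0   1  
>  s0   s5  s1 
   s1   s5  s2 
   s2   s5  s3 
   s3   s5  s4 
 * s4   s4  s4 
   s5   s5  s5 
(> = start, * = accepting)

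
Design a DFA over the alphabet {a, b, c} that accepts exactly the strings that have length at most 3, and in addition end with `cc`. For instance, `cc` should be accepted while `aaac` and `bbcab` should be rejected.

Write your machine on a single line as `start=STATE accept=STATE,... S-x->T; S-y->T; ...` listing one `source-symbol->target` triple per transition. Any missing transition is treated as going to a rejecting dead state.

start=s0; accept=s5,s8; s0-a->s1; s0-b->s1; s0-c->s2; s1-a->s3; s1-b->s3; s1-c->s4; s2-a->s3; s2-b->s3; s2-c->s5; s3-a->s6; s3-b->s6; s3-c->s7; s4-a->s6; s4-b->s6; s4-c->s8; s5-a->s6; s5-b->s6; s5-c->s8; s6-a->s9; s6-b->s9; s6-c->s10; s7-a->s9; s7-b->s9; s7-c->s11; s8-a->s9; s8-b->s9; s8-c->s11; s9-a->s9; s9-b->s9; s9-c->s10; s10-a->s9; s10-b->s9; s10-c->s11; s11-a->s9; s11-b->s9; s11-c->s11

Build one automaton per condition and run them in lockstep. The first has 5 states tracking the input length, saturating at 4; the second has 3 states tracking how much of the suffix `cc` has currently been matched. A product state is a pair (one from each), accepting exactly when both do.
With 12 states:
          a    b    c  
>  s0     s1   s1   s2 
   s1     s3   s3   s4 
   s2     s3   s3   s5 
   s3     s6   s6   s7 
   s4     s6   s6   s8 
 * s5     s6   s6   s8 
   s6     s9   s9  s10 
   s7     s9   s9  s11 
 * s8     s9   s9  s11 
   s9     s9   s9  s10 
   s10    s9   s9  s11 
   s11    s9   s9  s11 
(> = start, * = accepting)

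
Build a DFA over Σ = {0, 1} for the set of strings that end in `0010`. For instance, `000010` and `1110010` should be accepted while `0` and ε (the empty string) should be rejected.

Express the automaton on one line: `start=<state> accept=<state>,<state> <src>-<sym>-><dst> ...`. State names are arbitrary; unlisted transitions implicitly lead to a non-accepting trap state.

start=S0 accept=S4 S0-0->S1 S0-1->S0 S1-0->S2 S1-1->S0 S2-0->S2 S2-1->S3 S3-0->S4 S3-1->S0 S4-0->S2 S4-1->S0

Remember how much of `0010` the current input suffix matches. State S0 means no match yet; S1 means the last symbol is `0`; S2 means the last 2 symbols are `00`; S3 means the last 3 symbols are `001`; S4 means the last 4 symbols are `0010`. Only S4 accepts. On a mismatch, fall back to the longest proper suffix that is still a prefix of `0010`.
With 5 states:
        0   1  
>  S0   S1  S0 
   S1   S2  S0 
   S2   S2  S3 
   S3   S4  S0 
 * S4   S2  S0 
(> = start, * = accepting)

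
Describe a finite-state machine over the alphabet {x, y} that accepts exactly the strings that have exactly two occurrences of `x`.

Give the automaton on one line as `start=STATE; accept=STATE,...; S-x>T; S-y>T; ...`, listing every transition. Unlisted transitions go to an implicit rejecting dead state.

start=q0; accept=q2; q0-x>q1; q0-y>q0; q1-x>q2; q1-y>q1; q2-x>q3; q2-y>q2; q3-x>q3; q3-y>q3

Only the number of `x`s matters, and only up to 3. Make a chain q0 → q1 → q2 → q3 advanced by each `x` (with q3 absorbing); every other symbol self-loops. The accepting set is {q2}.
        x   y  
>  q0   q1  q0 
   q1   q2  q1 
 * q2   q3  q2 
   q3   q3  q3 
(> = start, * = accepting)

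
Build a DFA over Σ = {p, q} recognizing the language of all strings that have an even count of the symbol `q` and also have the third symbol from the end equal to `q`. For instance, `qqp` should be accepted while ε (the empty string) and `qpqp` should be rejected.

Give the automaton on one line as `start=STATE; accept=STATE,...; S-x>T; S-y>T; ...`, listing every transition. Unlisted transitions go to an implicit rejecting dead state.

Run two small machines in parallel and take their product. One (2 states) tracks the count of `q`s modulo 2; the other (15 states) tracks the last 3 symbols read. Each combined state is a pair, one component from each; accept when both components accept.
With 23 states:
          p    q  
>  S0     S1   S2 
   S1     S3   S4 
   S2     S5   S6 
   S3     S7   S8 
   S4     S9  S10 
   S5    S11  S12 
   S6    S13  S14 
   S7     S7   S8 
   S8     S9  S10 
   S9    S11  S12 
   S10   S13  S14 
   S11   S15  S16 
 * S12   S17  S18 
 * S13   S19  S20 
   S14   S21  S22 
   S15   S15  S16 
   S16   S17  S18 
   S17   S19  S20 
   S18   S21  S22 
 * S19    S7   S8 
   S20    S9  S10 
   S21   S11  S12 
 * S22   S13  S14 
(> = start, * = accepting)

start=S0; accept=S12,S13,S19,S22; S0-p>S1; S0-q>S2; S1-p>S3; S1-q>S4; S2-p>S5; S2-q>S6; S3-p>S7; S3-q>S8; S4-p>S9; S4-q>S10; S5-p>S11; S5-q>S12; S6-p>S13; S6-q>S14; S7-p>S7; S7-q>S8; S8-p>S9; S8-q>S10; S9-p>S11; S9-q>S12; S10-p>S13; S10-q>S14; S11-p>S15; S11-q>S16; S12-p>S17; S12-q>S18; S13-p>S19; S13-q>S20; S14-p>S21; S14-q>S22; S15-p>S15; S15-q>S16; S16-p>S17; S16-q>S18; S17-p>S19; S17-q>S20; S18-p>S21; S18-q>S22; S19-p>S7; S19-q>S8; S20-p>S9; S20-q>S10; S21-p>S11; S21-q>S12; S22-p>S13; S22-q>S14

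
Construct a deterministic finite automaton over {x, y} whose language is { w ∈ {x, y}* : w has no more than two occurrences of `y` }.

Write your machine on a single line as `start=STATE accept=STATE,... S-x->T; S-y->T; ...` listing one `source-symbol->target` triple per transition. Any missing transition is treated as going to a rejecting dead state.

Count `y`s, saturating at 3: states q0 through q2 mean 0 through 2 `y`s seen; q3 means more than 2. Each `y` increments (capped at q3); other symbols loop. Accept from {q0, q1, q2}.
        x   y  
>* q0   q0  q1 
 * q1   q1  q2 
 * q2   q2  q3 
   q3   q3  q3 
(> = start, * = accepting)

start=q0; accept=q0,q1,q2; q0-x->q0; q0-y->q1; q1-x->q1; q1-y->q2; q2-x->q2; q2-y->q3; q3-x->q3; q3-y->q3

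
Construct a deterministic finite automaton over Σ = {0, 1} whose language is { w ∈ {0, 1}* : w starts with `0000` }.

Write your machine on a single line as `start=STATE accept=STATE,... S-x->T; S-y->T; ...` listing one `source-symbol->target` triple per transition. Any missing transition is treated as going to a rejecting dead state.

Walk along `0000` while the input agrees: from q0 take `0` to q1, and so on. Any deviation drops to the rejecting sink q5. Once q4 is reached the prefix is confirmed and every continuation is accepted.
With 6 states:
        0   1  
>  q0   q1  q5 
   q1   q2  q5 
   q2   q3  q5 
   q3   q4  q5 
 * q4   q4  q4 
   q5   q5  q5 
(> = start, * = accepting)

start=q0; accept=q4; q0-0->q1; q0-1->q5; q1-0->q2; q1-1->q5; q2-0->q3; q2-1->q5; q3-0->q4; q3-1->q5; q4-0->q4; q4-1->q4; q5-0->q5; q5-1->q5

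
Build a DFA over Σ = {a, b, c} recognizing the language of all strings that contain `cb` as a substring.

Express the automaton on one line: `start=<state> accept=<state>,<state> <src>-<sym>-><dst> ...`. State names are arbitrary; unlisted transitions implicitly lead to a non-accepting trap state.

start=s0 accept=s2 s0-a->s0 s0-b->s0 s0-c->s1 s1-a->s0 s1-b->s2 s1-c->s1 s2-a->s2 s2-b->s2 s2-c->s2

States s0..s1 record the length of the longest prefix of `cb` that matches the current input suffix. Reaching s2 means `cb` has been seen, and we stay there forever. Accept from s2.
A 3-state machine:
        a   b   c  
>  s0   s0  s0  s1 
   s1   s0  s2  s1 
 * s2   s2  s2  s2 
(> = start, * = accepting)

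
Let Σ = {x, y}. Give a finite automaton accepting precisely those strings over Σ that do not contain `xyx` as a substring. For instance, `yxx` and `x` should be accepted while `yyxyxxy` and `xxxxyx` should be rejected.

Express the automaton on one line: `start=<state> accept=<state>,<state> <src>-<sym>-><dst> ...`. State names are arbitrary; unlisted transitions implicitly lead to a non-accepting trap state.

start=q0 accept=q0,q1,q2 q0-x->q1 q0-y->q0 q1-x->q1 q1-y->q2 q2-x->q3 q2-y->q0 q3-x->q3 q3-y->q3

This is the complement of 'contains `xyx`'. Use the same substring-matching states — q0 through q3 holding how much of `xyx` has just been matched — but flip the accepting set: everything except the trap q3 accepts.
        x   y  
>* q0   q1  q0 
 * q1   q1  q2 
 * q2   q3  q0 
   q3   q3  q3 
(> = start, * = accepting)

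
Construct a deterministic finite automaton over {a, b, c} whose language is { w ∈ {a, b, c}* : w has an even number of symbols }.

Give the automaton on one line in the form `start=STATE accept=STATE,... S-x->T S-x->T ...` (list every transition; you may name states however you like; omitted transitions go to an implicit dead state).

start=q0 accept=q0 q0-a->q1 q0-b->q1 q0-c->q1 q1-a->q0 q1-b->q0 q1-c->q0

Only the length mod 2 matters, so use a 2-cycle: from any state, every input symbol moves to the next state, wrapping q1 back to q0. Mark q0 accepting.
A 2-state machine:
        a   b   c  
>* q0   q1  q1  q1 
   q1   q0  q0  q0 
(> = start, * = accepting)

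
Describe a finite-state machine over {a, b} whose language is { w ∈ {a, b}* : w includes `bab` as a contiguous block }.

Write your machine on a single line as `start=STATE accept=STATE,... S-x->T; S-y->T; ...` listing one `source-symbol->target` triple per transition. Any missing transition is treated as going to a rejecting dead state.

States S0..S2 record the length of the longest prefix of `bab` that matches the current input suffix. Reaching S3 means `bab` has been seen, and we stay there forever. Accept from S3.
A 4-state machine:
        a   b  
>  S0   S0  S1 
   S1   S2  S1 
   S2   S0  S3 
 * S3   S3  S3 
(> = start, * = accepting)

start=S0; accept=S3; S0-a->S0; S0-b->S1; S1-a->S2; S1-b->S1; S2-a->S0; S2-b->S3; S3-a->S3; S3-b->S3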